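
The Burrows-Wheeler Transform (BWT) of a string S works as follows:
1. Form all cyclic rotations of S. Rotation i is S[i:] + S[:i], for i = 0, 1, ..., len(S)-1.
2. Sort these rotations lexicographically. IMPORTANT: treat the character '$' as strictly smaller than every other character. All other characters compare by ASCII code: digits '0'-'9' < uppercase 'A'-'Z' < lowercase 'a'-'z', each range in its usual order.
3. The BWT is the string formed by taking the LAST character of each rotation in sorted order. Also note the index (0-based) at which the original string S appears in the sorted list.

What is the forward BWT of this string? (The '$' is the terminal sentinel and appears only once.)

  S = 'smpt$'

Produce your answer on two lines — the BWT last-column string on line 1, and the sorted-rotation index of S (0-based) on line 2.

Answer: tsm$p
3

Derivation:
All 5 rotations (rotation i = S[i:]+S[:i]):
  rot[0] = smpt$
  rot[1] = mpt$s
  rot[2] = pt$sm
  rot[3] = t$smp
  rot[4] = $smpt
Sorted (with $ < everything):
  sorted[0] = $smpt  (last char: 't')
  sorted[1] = mpt$s  (last char: 's')
  sorted[2] = pt$sm  (last char: 'm')
  sorted[3] = smpt$  (last char: '$')
  sorted[4] = t$smp  (last char: 'p')
Last column: tsm$p
Original string S is at sorted index 3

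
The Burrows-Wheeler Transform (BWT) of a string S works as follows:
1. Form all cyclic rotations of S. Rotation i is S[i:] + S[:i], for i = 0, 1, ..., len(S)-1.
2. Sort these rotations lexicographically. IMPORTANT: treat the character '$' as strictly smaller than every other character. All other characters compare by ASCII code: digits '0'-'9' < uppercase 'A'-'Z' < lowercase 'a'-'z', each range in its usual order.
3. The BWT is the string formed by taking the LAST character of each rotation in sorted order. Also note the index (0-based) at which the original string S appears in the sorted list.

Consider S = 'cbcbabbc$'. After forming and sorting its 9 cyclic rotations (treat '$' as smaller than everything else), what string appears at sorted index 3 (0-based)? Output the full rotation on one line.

All 9 rotations (rotation i = S[i:]+S[:i]):
  rot[0] = cbcbabbc$
  rot[1] = bcbabbc$c
  rot[2] = cbabbc$cb
  rot[3] = babbc$cbc
  rot[4] = abbc$cbcb
  rot[5] = bbc$cbcba
  rot[6] = bc$cbcbab
  rot[7] = c$cbcbabb
  rot[8] = $cbcbabbc
Sorted (with $ < everything):
  sorted[0] = $cbcbabbc
  sorted[1] = abbc$cbcb
  sorted[2] = babbc$cbc
  sorted[3] = bbc$cbcba
  sorted[4] = bc$cbcbab
  sorted[5] = bcbabbc$c
  sorted[6] = c$cbcbabb
  sorted[7] = cbabbc$cb
  sorted[8] = cbcbabbc$
sorted[3] = bbc$cbcba

Answer: bbc$cbcba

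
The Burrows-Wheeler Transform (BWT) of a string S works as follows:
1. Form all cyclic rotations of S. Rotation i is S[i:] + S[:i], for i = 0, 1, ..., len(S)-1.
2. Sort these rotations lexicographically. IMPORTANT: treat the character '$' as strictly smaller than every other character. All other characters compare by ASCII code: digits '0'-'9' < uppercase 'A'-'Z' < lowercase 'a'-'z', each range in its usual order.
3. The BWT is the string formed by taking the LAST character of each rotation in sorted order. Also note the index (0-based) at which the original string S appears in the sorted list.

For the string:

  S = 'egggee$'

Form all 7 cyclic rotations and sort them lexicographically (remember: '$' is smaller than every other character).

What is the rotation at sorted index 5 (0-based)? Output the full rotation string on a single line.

All 7 rotations (rotation i = S[i:]+S[:i]):
  rot[0] = egggee$
  rot[1] = gggee$e
  rot[2] = ggee$eg
  rot[3] = gee$egg
  rot[4] = ee$eggg
  rot[5] = e$eggge
  rot[6] = $egggee
Sorted (with $ < everything):
  sorted[0] = $egggee
  sorted[1] = e$eggge
  sorted[2] = ee$eggg
  sorted[3] = egggee$
  sorted[4] = gee$egg
  sorted[5] = ggee$eg
  sorted[6] = gggee$e
sorted[5] = ggee$eg

Answer: ggee$eg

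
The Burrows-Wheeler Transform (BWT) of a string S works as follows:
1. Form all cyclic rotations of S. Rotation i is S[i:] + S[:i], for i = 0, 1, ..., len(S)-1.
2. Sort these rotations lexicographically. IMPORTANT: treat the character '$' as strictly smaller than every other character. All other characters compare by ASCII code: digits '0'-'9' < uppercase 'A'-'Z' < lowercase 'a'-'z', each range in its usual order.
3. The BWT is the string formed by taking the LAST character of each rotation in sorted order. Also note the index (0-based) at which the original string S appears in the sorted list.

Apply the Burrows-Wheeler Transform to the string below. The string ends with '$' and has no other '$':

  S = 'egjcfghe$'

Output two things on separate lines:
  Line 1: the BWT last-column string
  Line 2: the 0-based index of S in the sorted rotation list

Answer: ejh$cfegg
3

Derivation:
All 9 rotations (rotation i = S[i:]+S[:i]):
  rot[0] = egjcfghe$
  rot[1] = gjcfghe$e
  rot[2] = jcfghe$eg
  rot[3] = cfghe$egj
  rot[4] = fghe$egjc
  rot[5] = ghe$egjcf
  rot[6] = he$egjcfg
  rot[7] = e$egjcfgh
  rot[8] = $egjcfghe
Sorted (with $ < everything):
  sorted[0] = $egjcfghe  (last char: 'e')
  sorted[1] = cfghe$egj  (last char: 'j')
  sorted[2] = e$egjcfgh  (last char: 'h')
  sorted[3] = egjcfghe$  (last char: '$')
  sorted[4] = fghe$egjc  (last char: 'c')
  sorted[5] = ghe$egjcf  (last char: 'f')
  sorted[6] = gjcfghe$e  (last char: 'e')
  sorted[7] = he$egjcfg  (last char: 'g')
  sorted[8] = jcfghe$eg  (last char: 'g')
Last column: ejh$cfegg
Original string S is at sorted index 3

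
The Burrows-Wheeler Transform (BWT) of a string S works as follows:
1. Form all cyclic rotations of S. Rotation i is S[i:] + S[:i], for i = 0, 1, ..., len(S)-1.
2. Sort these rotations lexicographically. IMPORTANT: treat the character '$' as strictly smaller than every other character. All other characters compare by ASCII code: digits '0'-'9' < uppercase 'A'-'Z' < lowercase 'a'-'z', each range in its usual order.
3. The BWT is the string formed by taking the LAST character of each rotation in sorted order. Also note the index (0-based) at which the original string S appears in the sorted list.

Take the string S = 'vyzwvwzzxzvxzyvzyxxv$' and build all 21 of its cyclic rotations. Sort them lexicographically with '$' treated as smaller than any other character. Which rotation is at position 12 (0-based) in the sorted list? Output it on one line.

Answer: yvzyxxv$vyzwvwzzxzvxz

Derivation:
All 21 rotations (rotation i = S[i:]+S[:i]):
  rot[0] = vyzwvwzzxzvxzyvzyxxv$
  rot[1] = yzwvwzzxzvxzyvzyxxv$v
  rot[2] = zwvwzzxzvxzyvzyxxv$vy
  rot[3] = wvwzzxzvxzyvzyxxv$vyz
  rot[4] = vwzzxzvxzyvzyxxv$vyzw
  rot[5] = wzzxzvxzyvzyxxv$vyzwv
  rot[6] = zzxzvxzyvzyxxv$vyzwvw
  rot[7] = zxzvxzyvzyxxv$vyzwvwz
  rot[8] = xzvxzyvzyxxv$vyzwvwzz
  rot[9] = zvxzyvzyxxv$vyzwvwzzx
  rot[10] = vxzyvzyxxv$vyzwvwzzxz
  rot[11] = xzyvzyxxv$vyzwvwzzxzv
  rot[12] = zyvzyxxv$vyzwvwzzxzvx
  rot[13] = yvzyxxv$vyzwvwzzxzvxz
  rot[14] = vzyxxv$vyzwvwzzxzvxzy
  rot[15] = zyxxv$vyzwvwzzxzvxzyv
  rot[16] = yxxv$vyzwvwzzxzvxzyvz
  rot[17] = xxv$vyzwvwzzxzvxzyvzy
  rot[18] = xv$vyzwvwzzxzvxzyvzyx
  rot[19] = v$vyzwvwzzxzvxzyvzyxx
  rot[20] = $vyzwvwzzxzvxzyvzyxxv
Sorted (with $ < everything):
  sorted[0] = $vyzwvwzzxzvxzyvzyxxv
  sorted[1] = v$vyzwvwzzxzvxzyvzyxx
  sorted[2] = vwzzxzvxzyvzyxxv$vyzw
  sorted[3] = vxzyvzyxxv$vyzwvwzzxz
  sorted[4] = vyzwvwzzxzvxzyvzyxxv$
  sorted[5] = vzyxxv$vyzwvwzzxzvxzy
  sorted[6] = wvwzzxzvxzyvzyxxv$vyz
  sorted[7] = wzzxzvxzyvzyxxv$vyzwv
  sorted[8] = xv$vyzwvwzzxzvxzyvzyx
  sorted[9] = xxv$vyzwvwzzxzvxzyvzy
  sorted[10] = xzvxzyvzyxxv$vyzwvwzz
  sorted[11] = xzyvzyxxv$vyzwvwzzxzv
  sorted[12] = yvzyxxv$vyzwvwzzxzvxz
  sorted[13] = yxxv$vyzwvwzzxzvxzyvz
  sorted[14] = yzwvwzzxzvxzyvzyxxv$v
  sorted[15] = zvxzyvzyxxv$vyzwvwzzx
  sorted[16] = zwvwzzxzvxzyvzyxxv$vy
  sorted[17] = zxzvxzyvzyxxv$vyzwvwz
  sorted[18] = zyvzyxxv$vyzwvwzzxzvx
  sorted[19] = zyxxv$vyzwvwzzxzvxzyv
  sorted[20] = zzxzvxzyvzyxxv$vyzwvw
sorted[12] = yvzyxxv$vyzwvwzzxzvxz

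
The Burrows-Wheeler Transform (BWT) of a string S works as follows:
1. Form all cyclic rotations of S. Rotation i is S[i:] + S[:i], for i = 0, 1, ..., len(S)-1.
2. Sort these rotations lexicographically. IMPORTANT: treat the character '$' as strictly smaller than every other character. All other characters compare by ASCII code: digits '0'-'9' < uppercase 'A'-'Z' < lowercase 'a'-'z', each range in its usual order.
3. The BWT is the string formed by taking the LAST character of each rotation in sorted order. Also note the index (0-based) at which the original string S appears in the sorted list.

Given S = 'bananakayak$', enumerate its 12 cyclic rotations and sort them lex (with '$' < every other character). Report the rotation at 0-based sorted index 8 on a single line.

All 12 rotations (rotation i = S[i:]+S[:i]):
  rot[0] = bananakayak$
  rot[1] = ananakayak$b
  rot[2] = nanakayak$ba
  rot[3] = anakayak$ban
  rot[4] = nakayak$bana
  rot[5] = akayak$banan
  rot[6] = kayak$banana
  rot[7] = ayak$bananak
  rot[8] = yak$bananaka
  rot[9] = ak$bananakay
  rot[10] = k$bananakaya
  rot[11] = $bananakayak
Sorted (with $ < everything):
  sorted[0] = $bananakayak
  sorted[1] = ak$bananakay
  sorted[2] = akayak$banan
  sorted[3] = anakayak$ban
  sorted[4] = ananakayak$b
  sorted[5] = ayak$bananak
  sorted[6] = bananakayak$
  sorted[7] = k$bananakaya
  sorted[8] = kayak$banana
  sorted[9] = nakayak$bana
  sorted[10] = nanakayak$ba
  sorted[11] = yak$bananaka
sorted[8] = kayak$banana

Answer: kayak$banana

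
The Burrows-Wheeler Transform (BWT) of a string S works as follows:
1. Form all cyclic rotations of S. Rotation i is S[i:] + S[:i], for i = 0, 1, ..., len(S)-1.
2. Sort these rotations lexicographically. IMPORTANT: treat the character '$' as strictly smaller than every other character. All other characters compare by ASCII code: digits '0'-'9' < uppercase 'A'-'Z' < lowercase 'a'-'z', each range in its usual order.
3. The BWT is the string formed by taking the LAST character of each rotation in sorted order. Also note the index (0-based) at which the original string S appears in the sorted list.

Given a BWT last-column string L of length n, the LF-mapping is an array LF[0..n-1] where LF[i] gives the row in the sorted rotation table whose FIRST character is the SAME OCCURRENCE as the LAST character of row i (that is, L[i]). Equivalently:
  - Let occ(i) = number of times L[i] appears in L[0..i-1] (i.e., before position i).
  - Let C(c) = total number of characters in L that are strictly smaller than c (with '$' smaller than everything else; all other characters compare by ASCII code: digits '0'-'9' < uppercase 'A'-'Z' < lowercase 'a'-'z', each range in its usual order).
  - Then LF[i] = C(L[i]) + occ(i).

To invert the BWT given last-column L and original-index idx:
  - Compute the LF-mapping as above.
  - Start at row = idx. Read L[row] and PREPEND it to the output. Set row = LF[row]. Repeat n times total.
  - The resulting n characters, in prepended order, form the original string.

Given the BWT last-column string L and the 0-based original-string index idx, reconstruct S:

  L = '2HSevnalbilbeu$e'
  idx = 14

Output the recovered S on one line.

LF mapping: 1 2 3 7 15 13 4 11 5 10 12 6 8 14 0 9
Walk LF starting at row 14, prepending L[row]:
  step 1: row=14, L[14]='$', prepend. Next row=LF[14]=0
  step 2: row=0, L[0]='2', prepend. Next row=LF[0]=1
  step 3: row=1, L[1]='H', prepend. Next row=LF[1]=2
  step 4: row=2, L[2]='S', prepend. Next row=LF[2]=3
  step 5: row=3, L[3]='e', prepend. Next row=LF[3]=7
  step 6: row=7, L[7]='l', prepend. Next row=LF[7]=11
  step 7: row=11, L[11]='b', prepend. Next row=LF[11]=6
  step 8: row=6, L[6]='a', prepend. Next row=LF[6]=4
  step 9: row=4, L[4]='v', prepend. Next row=LF[4]=15
  step 10: row=15, L[15]='e', prepend. Next row=LF[15]=9
  step 11: row=9, L[9]='i', prepend. Next row=LF[9]=10
  step 12: row=10, L[10]='l', prepend. Next row=LF[10]=12
  step 13: row=12, L[12]='e', prepend. Next row=LF[12]=8
  step 14: row=8, L[8]='b', prepend. Next row=LF[8]=5
  step 15: row=5, L[5]='n', prepend. Next row=LF[5]=13
  step 16: row=13, L[13]='u', prepend. Next row=LF[13]=14
Reversed output: unbelievableSH2$

Answer: unbelievableSH2$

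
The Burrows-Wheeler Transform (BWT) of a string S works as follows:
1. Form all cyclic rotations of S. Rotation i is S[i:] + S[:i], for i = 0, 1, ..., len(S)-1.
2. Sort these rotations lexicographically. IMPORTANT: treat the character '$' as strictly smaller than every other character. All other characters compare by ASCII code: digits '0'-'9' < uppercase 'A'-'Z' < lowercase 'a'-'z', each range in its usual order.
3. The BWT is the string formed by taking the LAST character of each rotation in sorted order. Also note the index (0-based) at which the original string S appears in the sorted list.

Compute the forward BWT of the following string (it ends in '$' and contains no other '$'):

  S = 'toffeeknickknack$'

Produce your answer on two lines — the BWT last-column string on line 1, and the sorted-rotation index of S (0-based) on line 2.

All 17 rotations (rotation i = S[i:]+S[:i]):
  rot[0] = toffeeknickknack$
  rot[1] = offeeknickknack$t
  rot[2] = ffeeknickknack$to
  rot[3] = feeknickknack$tof
  rot[4] = eeknickknack$toff
  rot[5] = eknickknack$toffe
  rot[6] = knickknack$toffee
  rot[7] = nickknack$toffeek
  rot[8] = ickknack$toffeekn
  rot[9] = ckknack$toffeekni
  rot[10] = kknack$toffeeknic
  rot[11] = knack$toffeeknick
  rot[12] = nack$toffeeknickk
  rot[13] = ack$toffeeknickkn
  rot[14] = ck$toffeeknickkna
  rot[15] = k$toffeeknickknac
  rot[16] = $toffeeknickknack
Sorted (with $ < everything):
  sorted[0] = $toffeeknickknack  (last char: 'k')
  sorted[1] = ack$toffeeknickkn  (last char: 'n')
  sorted[2] = ck$toffeeknickkna  (last char: 'a')
  sorted[3] = ckknack$toffeekni  (last char: 'i')
  sorted[4] = eeknickknack$toff  (last char: 'f')
  sorted[5] = eknickknack$toffe  (last char: 'e')
  sorted[6] = feeknickknack$tof  (last char: 'f')
  sorted[7] = ffeeknickknack$to  (last char: 'o')
  sorted[8] = ickknack$toffeekn  (last char: 'n')
  sorted[9] = k$toffeeknickknac  (last char: 'c')
  sorted[10] = kknack$toffeeknic  (last char: 'c')
  sorted[11] = knack$toffeeknick  (last char: 'k')
  sorted[12] = knickknack$toffee  (last char: 'e')
  sorted[13] = nack$toffeeknickk  (last char: 'k')
  sorted[14] = nickknack$toffeek  (last char: 'k')
  sorted[15] = offeeknickknack$t  (last char: 't')
  sorted[16] = toffeeknickknack$  (last char: '$')
Last column: knaifefoncckekkt$
Original string S is at sorted index 16

Answer: knaifefoncckekkt$
16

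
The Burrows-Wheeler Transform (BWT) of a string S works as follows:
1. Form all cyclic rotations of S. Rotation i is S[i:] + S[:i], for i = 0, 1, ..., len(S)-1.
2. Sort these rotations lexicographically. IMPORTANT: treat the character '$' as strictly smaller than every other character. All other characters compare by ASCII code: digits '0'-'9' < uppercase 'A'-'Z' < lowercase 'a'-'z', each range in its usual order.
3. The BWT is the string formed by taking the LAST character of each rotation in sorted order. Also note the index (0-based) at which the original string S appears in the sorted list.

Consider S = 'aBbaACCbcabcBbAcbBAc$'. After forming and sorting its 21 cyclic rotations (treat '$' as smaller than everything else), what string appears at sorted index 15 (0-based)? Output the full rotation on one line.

All 21 rotations (rotation i = S[i:]+S[:i]):
  rot[0] = aBbaACCbcabcBbAcbBAc$
  rot[1] = BbaACCbcabcBbAcbBAc$a
  rot[2] = baACCbcabcBbAcbBAc$aB
  rot[3] = aACCbcabcBbAcbBAc$aBb
  rot[4] = ACCbcabcBbAcbBAc$aBba
  rot[5] = CCbcabcBbAcbBAc$aBbaA
  rot[6] = CbcabcBbAcbBAc$aBbaAC
  rot[7] = bcabcBbAcbBAc$aBbaACC
  rot[8] = cabcBbAcbBAc$aBbaACCb
  rot[9] = abcBbAcbBAc$aBbaACCbc
  rot[10] = bcBbAcbBAc$aBbaACCbca
  rot[11] = cBbAcbBAc$aBbaACCbcab
  rot[12] = BbAcbBAc$aBbaACCbcabc
  rot[13] = bAcbBAc$aBbaACCbcabcB
  rot[14] = AcbBAc$aBbaACCbcabcBb
  rot[15] = cbBAc$aBbaACCbcabcBbA
  rot[16] = bBAc$aBbaACCbcabcBbAc
  rot[17] = BAc$aBbaACCbcabcBbAcb
  rot[18] = Ac$aBbaACCbcabcBbAcbB
  rot[19] = c$aBbaACCbcabcBbAcbBA
  rot[20] = $aBbaACCbcabcBbAcbBAc
Sorted (with $ < everything):
  sorted[0] = $aBbaACCbcabcBbAcbBAc
  sorted[1] = ACCbcabcBbAcbBAc$aBba
  sorted[2] = Ac$aBbaACCbcabcBbAcbB
  sorted[3] = AcbBAc$aBbaACCbcabcBb
  sorted[4] = BAc$aBbaACCbcabcBbAcb
  sorted[5] = BbAcbBAc$aBbaACCbcabc
  sorted[6] = BbaACCbcabcBbAcbBAc$a
  sorted[7] = CCbcabcBbAcbBAc$aBbaA
  sorted[8] = CbcabcBbAcbBAc$aBbaAC
  sorted[9] = aACCbcabcBbAcbBAc$aBb
  sorted[10] = aBbaACCbcabcBbAcbBAc$
  sorted[11] = abcBbAcbBAc$aBbaACCbc
  sorted[12] = bAcbBAc$aBbaACCbcabcB
  sorted[13] = bBAc$aBbaACCbcabcBbAc
  sorted[14] = baACCbcabcBbAcbBAc$aB
  sorted[15] = bcBbAcbBAc$aBbaACCbca
  sorted[16] = bcabcBbAcbBAc$aBbaACC
  sorted[17] = c$aBbaACCbcabcBbAcbBA
  sorted[18] = cBbAcbBAc$aBbaACCbcab
  sorted[19] = cabcBbAcbBAc$aBbaACCb
  sorted[20] = cbBAc$aBbaACCbcabcBbA
sorted[15] = bcBbAcbBAc$aBbaACCbca

Answer: bcBbAcbBAc$aBbaACCbca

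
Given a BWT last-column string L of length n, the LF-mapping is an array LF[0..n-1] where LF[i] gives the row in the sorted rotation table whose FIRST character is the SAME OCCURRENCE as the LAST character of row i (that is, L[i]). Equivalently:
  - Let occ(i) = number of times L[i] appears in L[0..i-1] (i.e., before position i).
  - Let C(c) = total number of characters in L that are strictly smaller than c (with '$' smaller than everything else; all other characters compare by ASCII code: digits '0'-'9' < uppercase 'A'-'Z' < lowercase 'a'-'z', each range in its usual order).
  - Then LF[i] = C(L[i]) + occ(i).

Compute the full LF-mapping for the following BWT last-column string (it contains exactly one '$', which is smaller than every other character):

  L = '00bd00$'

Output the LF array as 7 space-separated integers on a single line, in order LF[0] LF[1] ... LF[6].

Answer: 1 2 5 6 3 4 0

Derivation:
Char counts: '$':1, '0':4, 'b':1, 'd':1
C (first-col start): C('$')=0, C('0')=1, C('b')=5, C('d')=6
L[0]='0': occ=0, LF[0]=C('0')+0=1+0=1
L[1]='0': occ=1, LF[1]=C('0')+1=1+1=2
L[2]='b': occ=0, LF[2]=C('b')+0=5+0=5
L[3]='d': occ=0, LF[3]=C('d')+0=6+0=6
L[4]='0': occ=2, LF[4]=C('0')+2=1+2=3
L[5]='0': occ=3, LF[5]=C('0')+3=1+3=4
L[6]='$': occ=0, LF[6]=C('$')+0=0+0=0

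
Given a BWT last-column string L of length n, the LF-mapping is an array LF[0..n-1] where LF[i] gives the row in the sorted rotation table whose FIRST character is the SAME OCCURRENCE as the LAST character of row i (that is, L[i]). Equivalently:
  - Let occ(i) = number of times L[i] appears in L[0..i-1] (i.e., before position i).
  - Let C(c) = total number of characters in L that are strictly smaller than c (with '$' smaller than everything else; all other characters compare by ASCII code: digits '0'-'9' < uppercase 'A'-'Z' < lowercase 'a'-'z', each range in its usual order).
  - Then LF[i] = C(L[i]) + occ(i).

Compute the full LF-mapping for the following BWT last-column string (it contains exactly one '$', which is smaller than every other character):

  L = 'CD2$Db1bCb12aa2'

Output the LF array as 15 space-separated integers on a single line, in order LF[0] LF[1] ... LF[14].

Answer: 6 8 3 0 9 12 1 13 7 14 2 4 10 11 5

Derivation:
Char counts: '$':1, '1':2, '2':3, 'C':2, 'D':2, 'a':2, 'b':3
C (first-col start): C('$')=0, C('1')=1, C('2')=3, C('C')=6, C('D')=8, C('a')=10, C('b')=12
L[0]='C': occ=0, LF[0]=C('C')+0=6+0=6
L[1]='D': occ=0, LF[1]=C('D')+0=8+0=8
L[2]='2': occ=0, LF[2]=C('2')+0=3+0=3
L[3]='$': occ=0, LF[3]=C('$')+0=0+0=0
L[4]='D': occ=1, LF[4]=C('D')+1=8+1=9
L[5]='b': occ=0, LF[5]=C('b')+0=12+0=12
L[6]='1': occ=0, LF[6]=C('1')+0=1+0=1
L[7]='b': occ=1, LF[7]=C('b')+1=12+1=13
L[8]='C': occ=1, LF[8]=C('C')+1=6+1=7
L[9]='b': occ=2, LF[9]=C('b')+2=12+2=14
L[10]='1': occ=1, LF[10]=C('1')+1=1+1=2
L[11]='2': occ=1, LF[11]=C('2')+1=3+1=4
L[12]='a': occ=0, LF[12]=C('a')+0=10+0=10
L[13]='a': occ=1, LF[13]=C('a')+1=10+1=11
L[14]='2': occ=2, LF[14]=C('2')+2=3+2=5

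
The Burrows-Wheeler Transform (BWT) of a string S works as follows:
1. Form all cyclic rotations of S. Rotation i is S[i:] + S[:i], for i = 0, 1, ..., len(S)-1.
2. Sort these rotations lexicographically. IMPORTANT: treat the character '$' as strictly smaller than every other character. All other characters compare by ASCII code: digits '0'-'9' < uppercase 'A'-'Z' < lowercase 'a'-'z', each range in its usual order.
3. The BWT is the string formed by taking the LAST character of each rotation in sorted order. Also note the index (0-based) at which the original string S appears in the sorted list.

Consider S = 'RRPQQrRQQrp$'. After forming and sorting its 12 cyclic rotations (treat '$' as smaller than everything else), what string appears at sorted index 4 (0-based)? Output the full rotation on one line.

Answer: QrRQQrp$RRPQ

Derivation:
All 12 rotations (rotation i = S[i:]+S[:i]):
  rot[0] = RRPQQrRQQrp$
  rot[1] = RPQQrRQQrp$R
  rot[2] = PQQrRQQrp$RR
  rot[3] = QQrRQQrp$RRP
  rot[4] = QrRQQrp$RRPQ
  rot[5] = rRQQrp$RRPQQ
  rot[6] = RQQrp$RRPQQr
  rot[7] = QQrp$RRPQQrR
  rot[8] = Qrp$RRPQQrRQ
  rot[9] = rp$RRPQQrRQQ
  rot[10] = p$RRPQQrRQQr
  rot[11] = $RRPQQrRQQrp
Sorted (with $ < everything):
  sorted[0] = $RRPQQrRQQrp
  sorted[1] = PQQrRQQrp$RR
  sorted[2] = QQrRQQrp$RRP
  sorted[3] = QQrp$RRPQQrR
  sorted[4] = QrRQQrp$RRPQ
  sorted[5] = Qrp$RRPQQrRQ
  sorted[6] = RPQQrRQQrp$R
  sorted[7] = RQQrp$RRPQQr
  sorted[8] = RRPQQrRQQrp$
  sorted[9] = p$RRPQQrRQQr
  sorted[10] = rRQQrp$RRPQQ
  sorted[11] = rp$RRPQQrRQQ
sorted[4] = QrRQQrp$RRPQ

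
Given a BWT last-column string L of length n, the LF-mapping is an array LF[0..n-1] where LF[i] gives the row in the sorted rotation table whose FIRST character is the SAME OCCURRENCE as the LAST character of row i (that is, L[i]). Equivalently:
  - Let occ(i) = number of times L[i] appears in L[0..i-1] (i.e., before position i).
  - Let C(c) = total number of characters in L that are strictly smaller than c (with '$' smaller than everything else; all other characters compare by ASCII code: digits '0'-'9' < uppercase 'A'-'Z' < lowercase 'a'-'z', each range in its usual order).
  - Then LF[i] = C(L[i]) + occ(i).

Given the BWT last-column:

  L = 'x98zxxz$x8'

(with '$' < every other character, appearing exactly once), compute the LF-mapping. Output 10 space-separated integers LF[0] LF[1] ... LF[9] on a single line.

Answer: 4 3 1 8 5 6 9 0 7 2

Derivation:
Char counts: '$':1, '8':2, '9':1, 'x':4, 'z':2
C (first-col start): C('$')=0, C('8')=1, C('9')=3, C('x')=4, C('z')=8
L[0]='x': occ=0, LF[0]=C('x')+0=4+0=4
L[1]='9': occ=0, LF[1]=C('9')+0=3+0=3
L[2]='8': occ=0, LF[2]=C('8')+0=1+0=1
L[3]='z': occ=0, LF[3]=C('z')+0=8+0=8
L[4]='x': occ=1, LF[4]=C('x')+1=4+1=5
L[5]='x': occ=2, LF[5]=C('x')+2=4+2=6
L[6]='z': occ=1, LF[6]=C('z')+1=8+1=9
L[7]='$': occ=0, LF[7]=C('$')+0=0+0=0
L[8]='x': occ=3, LF[8]=C('x')+3=4+3=7
L[9]='8': occ=1, LF[9]=C('8')+1=1+1=2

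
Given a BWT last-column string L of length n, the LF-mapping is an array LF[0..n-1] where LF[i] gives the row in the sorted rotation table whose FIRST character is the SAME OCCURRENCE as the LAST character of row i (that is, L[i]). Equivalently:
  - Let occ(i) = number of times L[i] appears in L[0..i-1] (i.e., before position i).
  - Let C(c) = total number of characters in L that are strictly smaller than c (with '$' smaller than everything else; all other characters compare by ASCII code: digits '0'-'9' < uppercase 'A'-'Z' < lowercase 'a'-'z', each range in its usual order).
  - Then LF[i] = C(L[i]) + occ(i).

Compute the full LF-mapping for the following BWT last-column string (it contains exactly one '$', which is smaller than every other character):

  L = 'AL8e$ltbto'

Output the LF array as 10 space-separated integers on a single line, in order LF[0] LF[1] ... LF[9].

Char counts: '$':1, '8':1, 'A':1, 'L':1, 'b':1, 'e':1, 'l':1, 'o':1, 't':2
C (first-col start): C('$')=0, C('8')=1, C('A')=2, C('L')=3, C('b')=4, C('e')=5, C('l')=6, C('o')=7, C('t')=8
L[0]='A': occ=0, LF[0]=C('A')+0=2+0=2
L[1]='L': occ=0, LF[1]=C('L')+0=3+0=3
L[2]='8': occ=0, LF[2]=C('8')+0=1+0=1
L[3]='e': occ=0, LF[3]=C('e')+0=5+0=5
L[4]='$': occ=0, LF[4]=C('$')+0=0+0=0
L[5]='l': occ=0, LF[5]=C('l')+0=6+0=6
L[6]='t': occ=0, LF[6]=C('t')+0=8+0=8
L[7]='b': occ=0, LF[7]=C('b')+0=4+0=4
L[8]='t': occ=1, LF[8]=C('t')+1=8+1=9
L[9]='o': occ=0, LF[9]=C('o')+0=7+0=7

Answer: 2 3 1 5 0 6 8 4 9 7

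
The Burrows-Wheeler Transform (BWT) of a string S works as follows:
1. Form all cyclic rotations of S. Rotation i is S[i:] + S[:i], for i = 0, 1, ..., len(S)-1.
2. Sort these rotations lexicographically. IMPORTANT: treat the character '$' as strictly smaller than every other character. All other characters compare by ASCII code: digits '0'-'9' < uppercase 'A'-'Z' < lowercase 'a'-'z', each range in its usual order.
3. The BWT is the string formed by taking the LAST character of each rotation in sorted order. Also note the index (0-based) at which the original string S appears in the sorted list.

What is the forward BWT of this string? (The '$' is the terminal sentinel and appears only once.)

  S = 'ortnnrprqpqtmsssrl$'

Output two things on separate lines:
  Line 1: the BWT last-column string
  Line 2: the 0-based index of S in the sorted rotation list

All 19 rotations (rotation i = S[i:]+S[:i]):
  rot[0] = ortnnrprqpqtmsssrl$
  rot[1] = rtnnrprqpqtmsssrl$o
  rot[2] = tnnrprqpqtmsssrl$or
  rot[3] = nnrprqpqtmsssrl$ort
  rot[4] = nrprqpqtmsssrl$ortn
  rot[5] = rprqpqtmsssrl$ortnn
  rot[6] = prqpqtmsssrl$ortnnr
  rot[7] = rqpqtmsssrl$ortnnrp
  rot[8] = qpqtmsssrl$ortnnrpr
  rot[9] = pqtmsssrl$ortnnrprq
  rot[10] = qtmsssrl$ortnnrprqp
  rot[11] = tmsssrl$ortnnrprqpq
  rot[12] = msssrl$ortnnrprqpqt
  rot[13] = sssrl$ortnnrprqpqtm
  rot[14] = ssrl$ortnnrprqpqtms
  rot[15] = srl$ortnnrprqpqtmss
  rot[16] = rl$ortnnrprqpqtmsss
  rot[17] = l$ortnnrprqpqtmsssr
  rot[18] = $ortnnrprqpqtmsssrl
Sorted (with $ < everything):
  sorted[0] = $ortnnrprqpqtmsssrl  (last char: 'l')
  sorted[1] = l$ortnnrprqpqtmsssr  (last char: 'r')
  sorted[2] = msssrl$ortnnrprqpqt  (last char: 't')
  sorted[3] = nnrprqpqtmsssrl$ort  (last char: 't')
  sorted[4] = nrprqpqtmsssrl$ortn  (last char: 'n')
  sorted[5] = ortnnrprqpqtmsssrl$  (last char: '$')
  sorted[6] = pqtmsssrl$ortnnrprq  (last char: 'q')
  sorted[7] = prqpqtmsssrl$ortnnr  (last char: 'r')
  sorted[8] = qpqtmsssrl$ortnnrpr  (last char: 'r')
  sorted[9] = qtmsssrl$ortnnrprqp  (last char: 'p')
  sorted[10] = rl$ortnnrprqpqtmsss  (last char: 's')
  sorted[11] = rprqpqtmsssrl$ortnn  (last char: 'n')
  sorted[12] = rqpqtmsssrl$ortnnrp  (last char: 'p')
  sorted[13] = rtnnrprqpqtmsssrl$o  (last char: 'o')
  sorted[14] = srl$ortnnrprqpqtmss  (last char: 's')
  sorted[15] = ssrl$ortnnrprqpqtms  (last char: 's')
  sorted[16] = sssrl$ortnnrprqpqtm  (last char: 'm')
  sorted[17] = tmsssrl$ortnnrprqpq  (last char: 'q')
  sorted[18] = tnnrprqpqtmsssrl$or  (last char: 'r')
Last column: lrttn$qrrpsnpossmqr
Original string S is at sorted index 5

Answer: lrttn$qrrpsnpossmqr
5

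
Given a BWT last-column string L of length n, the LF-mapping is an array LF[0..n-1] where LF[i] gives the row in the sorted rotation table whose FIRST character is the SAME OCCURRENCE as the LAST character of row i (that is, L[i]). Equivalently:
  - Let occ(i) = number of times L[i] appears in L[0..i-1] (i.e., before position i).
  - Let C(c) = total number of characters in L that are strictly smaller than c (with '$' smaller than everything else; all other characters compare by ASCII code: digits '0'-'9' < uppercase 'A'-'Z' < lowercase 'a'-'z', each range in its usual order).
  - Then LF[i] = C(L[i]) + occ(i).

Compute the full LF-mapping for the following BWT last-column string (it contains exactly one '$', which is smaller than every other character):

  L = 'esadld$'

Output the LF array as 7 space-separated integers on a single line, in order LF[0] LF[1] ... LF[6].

Answer: 4 6 1 2 5 3 0

Derivation:
Char counts: '$':1, 'a':1, 'd':2, 'e':1, 'l':1, 's':1
C (first-col start): C('$')=0, C('a')=1, C('d')=2, C('e')=4, C('l')=5, C('s')=6
L[0]='e': occ=0, LF[0]=C('e')+0=4+0=4
L[1]='s': occ=0, LF[1]=C('s')+0=6+0=6
L[2]='a': occ=0, LF[2]=C('a')+0=1+0=1
L[3]='d': occ=0, LF[3]=C('d')+0=2+0=2
L[4]='l': occ=0, LF[4]=C('l')+0=5+0=5
L[5]='d': occ=1, LF[5]=C('d')+1=2+1=3
L[6]='$': occ=0, LF[6]=C('$')+0=0+0=0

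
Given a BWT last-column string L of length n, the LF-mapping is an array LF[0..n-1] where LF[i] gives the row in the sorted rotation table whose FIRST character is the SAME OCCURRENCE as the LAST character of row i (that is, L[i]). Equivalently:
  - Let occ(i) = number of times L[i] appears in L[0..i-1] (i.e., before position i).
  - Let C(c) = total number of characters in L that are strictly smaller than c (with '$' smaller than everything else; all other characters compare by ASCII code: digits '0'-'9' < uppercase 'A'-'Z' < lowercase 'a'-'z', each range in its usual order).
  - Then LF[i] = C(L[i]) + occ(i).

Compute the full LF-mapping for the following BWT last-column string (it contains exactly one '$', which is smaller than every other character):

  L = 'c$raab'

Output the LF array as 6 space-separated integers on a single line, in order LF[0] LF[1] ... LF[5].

Answer: 4 0 5 1 2 3

Derivation:
Char counts: '$':1, 'a':2, 'b':1, 'c':1, 'r':1
C (first-col start): C('$')=0, C('a')=1, C('b')=3, C('c')=4, C('r')=5
L[0]='c': occ=0, LF[0]=C('c')+0=4+0=4
L[1]='$': occ=0, LF[1]=C('$')+0=0+0=0
L[2]='r': occ=0, LF[2]=C('r')+0=5+0=5
L[3]='a': occ=0, LF[3]=C('a')+0=1+0=1
L[4]='a': occ=1, LF[4]=C('a')+1=1+1=2
L[5]='b': occ=0, LF[5]=C('b')+0=3+0=3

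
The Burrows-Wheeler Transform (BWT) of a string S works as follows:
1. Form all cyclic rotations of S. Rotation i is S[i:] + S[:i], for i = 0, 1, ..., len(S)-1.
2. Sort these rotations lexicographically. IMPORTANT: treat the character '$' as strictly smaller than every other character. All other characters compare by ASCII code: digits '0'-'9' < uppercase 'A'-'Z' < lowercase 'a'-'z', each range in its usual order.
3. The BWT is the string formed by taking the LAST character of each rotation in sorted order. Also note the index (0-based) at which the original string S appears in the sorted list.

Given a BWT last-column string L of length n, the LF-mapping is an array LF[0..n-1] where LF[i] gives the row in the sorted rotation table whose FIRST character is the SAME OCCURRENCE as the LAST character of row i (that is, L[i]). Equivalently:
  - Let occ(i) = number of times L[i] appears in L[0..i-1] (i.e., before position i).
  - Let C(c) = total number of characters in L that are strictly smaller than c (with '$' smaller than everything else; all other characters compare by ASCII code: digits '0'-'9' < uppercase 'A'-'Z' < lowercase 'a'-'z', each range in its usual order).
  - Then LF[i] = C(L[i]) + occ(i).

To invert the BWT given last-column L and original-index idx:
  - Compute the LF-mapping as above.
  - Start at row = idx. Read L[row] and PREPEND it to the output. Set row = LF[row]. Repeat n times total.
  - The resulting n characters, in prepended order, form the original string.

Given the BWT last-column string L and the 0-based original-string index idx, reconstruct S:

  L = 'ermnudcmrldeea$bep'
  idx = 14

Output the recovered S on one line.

Answer: puddleremembrance$

Derivation:
LF mapping: 6 15 11 13 17 4 3 12 16 10 5 7 8 1 0 2 9 14
Walk LF starting at row 14, prepending L[row]:
  step 1: row=14, L[14]='$', prepend. Next row=LF[14]=0
  step 2: row=0, L[0]='e', prepend. Next row=LF[0]=6
  step 3: row=6, L[6]='c', prepend. Next row=LF[6]=3
  step 4: row=3, L[3]='n', prepend. Next row=LF[3]=13
  step 5: row=13, L[13]='a', prepend. Next row=LF[13]=1
  step 6: row=1, L[1]='r', prepend. Next row=LF[1]=15
  step 7: row=15, L[15]='b', prepend. Next row=LF[15]=2
  step 8: row=2, L[2]='m', prepend. Next row=LF[2]=11
  step 9: row=11, L[11]='e', prepend. Next row=LF[11]=7
  step 10: row=7, L[7]='m', prepend. Next row=LF[7]=12
  step 11: row=12, L[12]='e', prepend. Next row=LF[12]=8
  step 12: row=8, L[8]='r', prepend. Next row=LF[8]=16
  step 13: row=16, L[16]='e', prepend. Next row=LF[16]=9
  step 14: row=9, L[9]='l', prepend. Next row=LF[9]=10
  step 15: row=10, L[10]='d', prepend. Next row=LF[10]=5
  step 16: row=5, L[5]='d', prepend. Next row=LF[5]=4
  step 17: row=4, L[4]='u', prepend. Next row=LF[4]=17
  step 18: row=17, L[17]='p', prepend. Next row=LF[17]=14
Reversed output: puddleremembrance$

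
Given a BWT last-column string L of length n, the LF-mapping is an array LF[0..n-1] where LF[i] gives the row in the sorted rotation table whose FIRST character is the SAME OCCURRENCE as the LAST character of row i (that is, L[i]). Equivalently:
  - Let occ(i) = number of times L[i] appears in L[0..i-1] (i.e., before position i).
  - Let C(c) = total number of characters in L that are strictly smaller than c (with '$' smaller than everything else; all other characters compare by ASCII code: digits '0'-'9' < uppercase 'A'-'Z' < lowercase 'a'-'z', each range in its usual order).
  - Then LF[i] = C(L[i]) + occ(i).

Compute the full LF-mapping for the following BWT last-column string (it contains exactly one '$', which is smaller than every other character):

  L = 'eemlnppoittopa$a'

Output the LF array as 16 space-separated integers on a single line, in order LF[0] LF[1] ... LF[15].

Char counts: '$':1, 'a':2, 'e':2, 'i':1, 'l':1, 'm':1, 'n':1, 'o':2, 'p':3, 't':2
C (first-col start): C('$')=0, C('a')=1, C('e')=3, C('i')=5, C('l')=6, C('m')=7, C('n')=8, C('o')=9, C('p')=11, C('t')=14
L[0]='e': occ=0, LF[0]=C('e')+0=3+0=3
L[1]='e': occ=1, LF[1]=C('e')+1=3+1=4
L[2]='m': occ=0, LF[2]=C('m')+0=7+0=7
L[3]='l': occ=0, LF[3]=C('l')+0=6+0=6
L[4]='n': occ=0, LF[4]=C('n')+0=8+0=8
L[5]='p': occ=0, LF[5]=C('p')+0=11+0=11
L[6]='p': occ=1, LF[6]=C('p')+1=11+1=12
L[7]='o': occ=0, LF[7]=C('o')+0=9+0=9
L[8]='i': occ=0, LF[8]=C('i')+0=5+0=5
L[9]='t': occ=0, LF[9]=C('t')+0=14+0=14
L[10]='t': occ=1, LF[10]=C('t')+1=14+1=15
L[11]='o': occ=1, LF[11]=C('o')+1=9+1=10
L[12]='p': occ=2, LF[12]=C('p')+2=11+2=13
L[13]='a': occ=0, LF[13]=C('a')+0=1+0=1
L[14]='$': occ=0, LF[14]=C('$')+0=0+0=0
L[15]='a': occ=1, LF[15]=C('a')+1=1+1=2

Answer: 3 4 7 6 8 11 12 9 5 14 15 10 13 1 0 2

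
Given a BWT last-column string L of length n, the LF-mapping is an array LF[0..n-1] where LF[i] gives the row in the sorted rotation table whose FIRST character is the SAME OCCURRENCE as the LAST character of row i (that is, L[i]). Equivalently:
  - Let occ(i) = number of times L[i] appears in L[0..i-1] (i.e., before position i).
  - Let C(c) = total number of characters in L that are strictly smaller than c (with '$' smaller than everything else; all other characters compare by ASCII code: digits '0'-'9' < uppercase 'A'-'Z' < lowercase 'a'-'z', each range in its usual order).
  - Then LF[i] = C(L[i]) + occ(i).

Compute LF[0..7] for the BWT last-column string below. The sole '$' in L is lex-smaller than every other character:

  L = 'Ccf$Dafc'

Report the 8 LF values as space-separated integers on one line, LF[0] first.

Answer: 1 4 6 0 2 3 7 5

Derivation:
Char counts: '$':1, 'C':1, 'D':1, 'a':1, 'c':2, 'f':2
C (first-col start): C('$')=0, C('C')=1, C('D')=2, C('a')=3, C('c')=4, C('f')=6
L[0]='C': occ=0, LF[0]=C('C')+0=1+0=1
L[1]='c': occ=0, LF[1]=C('c')+0=4+0=4
L[2]='f': occ=0, LF[2]=C('f')+0=6+0=6
L[3]='$': occ=0, LF[3]=C('$')+0=0+0=0
L[4]='D': occ=0, LF[4]=C('D')+0=2+0=2
L[5]='a': occ=0, LF[5]=C('a')+0=3+0=3
L[6]='f': occ=1, LF[6]=C('f')+1=6+1=7
L[7]='c': occ=1, LF[7]=C('c')+1=4+1=5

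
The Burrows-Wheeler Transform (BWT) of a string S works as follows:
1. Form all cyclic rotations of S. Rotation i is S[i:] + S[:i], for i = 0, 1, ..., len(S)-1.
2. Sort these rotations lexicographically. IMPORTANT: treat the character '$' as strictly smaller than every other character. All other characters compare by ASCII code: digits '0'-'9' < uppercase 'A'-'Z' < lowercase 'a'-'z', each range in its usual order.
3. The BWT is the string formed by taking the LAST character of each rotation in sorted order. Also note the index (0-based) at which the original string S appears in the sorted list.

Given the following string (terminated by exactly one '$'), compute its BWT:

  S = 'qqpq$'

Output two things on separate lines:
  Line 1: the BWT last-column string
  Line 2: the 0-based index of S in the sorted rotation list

Answer: qqpq$
4

Derivation:
All 5 rotations (rotation i = S[i:]+S[:i]):
  rot[0] = qqpq$
  rot[1] = qpq$q
  rot[2] = pq$qq
  rot[3] = q$qqp
  rot[4] = $qqpq
Sorted (with $ < everything):
  sorted[0] = $qqpq  (last char: 'q')
  sorted[1] = pq$qq  (last char: 'q')
  sorted[2] = q$qqp  (last char: 'p')
  sorted[3] = qpq$q  (last char: 'q')
  sorted[4] = qqpq$  (last char: '$')
Last column: qqpq$
Original string S is at sorted index 4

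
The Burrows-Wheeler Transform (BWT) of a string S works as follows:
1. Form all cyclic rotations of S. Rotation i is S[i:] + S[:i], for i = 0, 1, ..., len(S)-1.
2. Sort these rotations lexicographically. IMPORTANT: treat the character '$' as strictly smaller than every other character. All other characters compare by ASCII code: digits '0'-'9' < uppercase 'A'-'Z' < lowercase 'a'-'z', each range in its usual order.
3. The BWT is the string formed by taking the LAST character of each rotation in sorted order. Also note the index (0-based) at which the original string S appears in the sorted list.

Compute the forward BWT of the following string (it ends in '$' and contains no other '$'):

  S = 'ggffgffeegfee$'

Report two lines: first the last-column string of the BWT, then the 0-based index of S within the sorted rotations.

All 14 rotations (rotation i = S[i:]+S[:i]):
  rot[0] = ggffgffeegfee$
  rot[1] = gffgffeegfee$g
  rot[2] = ffgffeegfee$gg
  rot[3] = fgffeegfee$ggf
  rot[4] = gffeegfee$ggff
  rot[5] = ffeegfee$ggffg
  rot[6] = feegfee$ggffgf
  rot[7] = eegfee$ggffgff
  rot[8] = egfee$ggffgffe
  rot[9] = gfee$ggffgffee
  rot[10] = fee$ggffgffeeg
  rot[11] = ee$ggffgffeegf
  rot[12] = e$ggffgffeegfe
  rot[13] = $ggffgffeegfee
Sorted (with $ < everything):
  sorted[0] = $ggffgffeegfee  (last char: 'e')
  sorted[1] = e$ggffgffeegfe  (last char: 'e')
  sorted[2] = ee$ggffgffeegf  (last char: 'f')
  sorted[3] = eegfee$ggffgff  (last char: 'f')
  sorted[4] = egfee$ggffgffe  (last char: 'e')
  sorted[5] = fee$ggffgffeeg  (last char: 'g')
  sorted[6] = feegfee$ggffgf  (last char: 'f')
  sorted[7] = ffeegfee$ggffg  (last char: 'g')
  sorted[8] = ffgffeegfee$gg  (last char: 'g')
  sorted[9] = fgffeegfee$ggf  (last char: 'f')
  sorted[10] = gfee$ggffgffee  (last char: 'e')
  sorted[11] = gffeegfee$ggff  (last char: 'f')
  sorted[12] = gffgffeegfee$g  (last char: 'g')
  sorted[13] = ggffgffeegfee$  (last char: '$')
Last column: eeffegfggfefg$
Original string S is at sorted index 13

Answer: eeffegfggfefg$
13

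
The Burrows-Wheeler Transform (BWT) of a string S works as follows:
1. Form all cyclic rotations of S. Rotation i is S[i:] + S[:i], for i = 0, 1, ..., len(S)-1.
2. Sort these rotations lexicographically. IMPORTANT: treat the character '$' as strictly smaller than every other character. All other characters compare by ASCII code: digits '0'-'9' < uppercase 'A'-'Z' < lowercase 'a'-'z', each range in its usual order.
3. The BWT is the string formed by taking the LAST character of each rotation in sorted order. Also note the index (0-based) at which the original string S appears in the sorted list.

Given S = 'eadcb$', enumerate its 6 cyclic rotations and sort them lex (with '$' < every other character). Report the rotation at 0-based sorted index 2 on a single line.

Answer: b$eadc

Derivation:
All 6 rotations (rotation i = S[i:]+S[:i]):
  rot[0] = eadcb$
  rot[1] = adcb$e
  rot[2] = dcb$ea
  rot[3] = cb$ead
  rot[4] = b$eadc
  rot[5] = $eadcb
Sorted (with $ < everything):
  sorted[0] = $eadcb
  sorted[1] = adcb$e
  sorted[2] = b$eadc
  sorted[3] = cb$ead
  sorted[4] = dcb$ea
  sorted[5] = eadcb$
sorted[2] = b$eadc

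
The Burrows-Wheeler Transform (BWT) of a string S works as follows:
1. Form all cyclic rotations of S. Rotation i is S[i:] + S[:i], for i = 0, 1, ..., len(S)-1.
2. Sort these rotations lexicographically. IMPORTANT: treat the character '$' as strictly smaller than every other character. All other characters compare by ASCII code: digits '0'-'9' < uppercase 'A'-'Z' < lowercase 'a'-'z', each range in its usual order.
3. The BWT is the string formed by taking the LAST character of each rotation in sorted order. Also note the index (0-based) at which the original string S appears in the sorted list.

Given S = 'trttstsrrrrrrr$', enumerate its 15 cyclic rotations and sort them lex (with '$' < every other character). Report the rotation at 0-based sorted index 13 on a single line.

Answer: tstsrrrrrrr$trt

Derivation:
All 15 rotations (rotation i = S[i:]+S[:i]):
  rot[0] = trttstsrrrrrrr$
  rot[1] = rttstsrrrrrrr$t
  rot[2] = ttstsrrrrrrr$tr
  rot[3] = tstsrrrrrrr$trt
  rot[4] = stsrrrrrrr$trtt
  rot[5] = tsrrrrrrr$trtts
  rot[6] = srrrrrrr$trttst
  rot[7] = rrrrrrr$trttsts
  rot[8] = rrrrrr$trttstsr
  rot[9] = rrrrr$trttstsrr
  rot[10] = rrrr$trttstsrrr
  rot[11] = rrr$trttstsrrrr
  rot[12] = rr$trttstsrrrrr
  rot[13] = r$trttstsrrrrrr
  rot[14] = $trttstsrrrrrrr
Sorted (with $ < everything):
  sorted[0] = $trttstsrrrrrrr
  sorted[1] = r$trttstsrrrrrr
  sorted[2] = rr$trttstsrrrrr
  sorted[3] = rrr$trttstsrrrr
  sorted[4] = rrrr$trttstsrrr
  sorted[5] = rrrrr$trttstsrr
  sorted[6] = rrrrrr$trttstsr
  sorted[7] = rrrrrrr$trttsts
  sorted[8] = rttstsrrrrrrr$t
  sorted[9] = srrrrrrr$trttst
  sorted[10] = stsrrrrrrr$trtt
  sorted[11] = trttstsrrrrrrr$
  sorted[12] = tsrrrrrrr$trtts
  sorted[13] = tstsrrrrrrr$trt
  sorted[14] = ttstsrrrrrrr$tr
sorted[13] = tstsrrrrrrr$trt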